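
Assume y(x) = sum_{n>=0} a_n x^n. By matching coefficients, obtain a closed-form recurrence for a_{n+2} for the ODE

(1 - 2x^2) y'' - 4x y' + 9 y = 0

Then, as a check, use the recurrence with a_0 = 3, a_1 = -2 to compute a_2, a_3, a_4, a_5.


Substitute y = sum_n a_n x^n.
(1 - 2 x^2) y'' contributes (n+2)(n+1) a_{n+2} - 2 n(n-1) a_n at x^n.
-4 x y'(x) contributes -4 n a_n at x^n.
9 y(x) contributes 9 a_n at x^n.
Matching x^n: (n+2)(n+1) a_{n+2} + (-2 n(n-1) - 4 n + 9) a_n = 0.
Thus a_{n+2} = (2 n(n-1) + 4 n - 9) / ((n+1)(n+2)) * a_n.

Check with a_0 = 3, a_1 = -2 (apply the recurrence for n = 0, 1, 2, 3): a_0 = 3, a_1 = -2, a_2 = -27/2, a_3 = 5/3, a_4 = -27/8, a_5 = 5/4.

a_(n+2) = (2 n(n-1) + 4 n - 9) / ((n+1)(n+2)) * a_n; check: a_0 = 3, a_1 = -2, a_2 = -27/2, a_3 = 5/3, a_4 = -27/8, a_5 = 5/4


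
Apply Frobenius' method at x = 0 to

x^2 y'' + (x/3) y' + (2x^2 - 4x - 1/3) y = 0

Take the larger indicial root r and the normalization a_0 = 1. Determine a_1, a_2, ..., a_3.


Write in Frobenius form y'' + (p(x)/x) y' + (q(x)/x^2) y = 0:
  p(x) = 1/3,  q(x) = 2x^2 - 4x - 1/3.
Indicial equation: r(r-1) + (1/3) r + (-1/3) = 0 -> roots r_1 = 1, r_2 = -1/3.
Take r = r_1 = 1. Let y(x) = x^r sum_{n>=0} a_n x^n with a_0 = 1.
Substitute y = x^r sum a_n x^n and match x^{r+n}. The recurrence is
  D(n) a_n - 4 a_{n-1} + 2 a_{n-2} = 0,  where D(n) = (r+n)(r+n-1) + (1/3)(r+n) + (-1/3).
  a_n = [4 a_{n-1} - 2 a_{n-2}] / D(n).
Since the indicial polynomial factors as (r - r_1)(r - r_2), D(n) = (r_1 + n - r_1)(r_1 + n - r_2) = n(n + 4/3).
Evaluating step by step (a_0 = 1):
  n = 1: D(1) = 1(1 + 4/3) = 7/3; numerator = 4(1) = 4; a_1 = (4)/(7/3) = 12/7
  n = 2: D(2) = 2(2 + 4/3) = 20/3; numerator = 4(12/7) - 2(1) = 34/7; a_2 = (34/7)/(20/3) = 51/70
  n = 3: D(3) = 3(3 + 4/3) = 13; numerator = 4(51/70) - 2(12/7) = -18/35; a_3 = (-18/35)/(13) = -18/455

r = 1; a_0 = 1; a_1 = 12/7; a_2 = 51/70; a_3 = -18/455


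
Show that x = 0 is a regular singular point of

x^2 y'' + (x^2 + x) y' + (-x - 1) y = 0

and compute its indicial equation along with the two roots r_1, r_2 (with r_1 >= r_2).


Divide by x^2 to reach normal form y'' + P_1(x) y' + P_2(x) y = 0 with P_1(x) = 1 + 1/x and P_2(x) = -1/x - 1/x^2.
x = 0 is a singular point because the y'-coefficient 1 + 1/x has a pole at x = 0 and the y-coefficient -1/x - 1/x^2 has a pole at x = 0.
It is a regular singular point because x P_1(x) = p(x) = x + 1 and x^2 P_2(x) = q(x) = -x - 1 are polynomials, hence analytic at x = 0.
p(0) = 1,  q(0) = -1.
Indicial equation: r(r-1) + p(0) r + q(0) = 0, i.e. r^2 + (p(0) - 1) r + q(0) = 0, i.e. r^2 - 1 = 0.
Discriminant: (0)^2 - 4(-1) = 4, so r = (0 ± 2)/2.
Solving: r_1 = 1, r_2 = -1.

indicial: r^2 - 1 = 0; roots r_1 = 1, r_2 = -1


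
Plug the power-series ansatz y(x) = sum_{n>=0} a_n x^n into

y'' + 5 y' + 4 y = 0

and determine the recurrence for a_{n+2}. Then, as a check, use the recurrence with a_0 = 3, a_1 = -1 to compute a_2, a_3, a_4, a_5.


Substitute y = sum_n a_n x^n.
y''(x) has coefficient (n+2)(n+1) a_{n+2} at x^n;
5 y'(x) has coefficient 5 (n+1) a_{n+1} at x^n;
4 y(x) has coefficient 4 a_n at x^n.
Matching x^n: (n+2)(n+1) a_{n+2} + 5 (n+1) a_{n+1} + 4 a_n = 0.
Thus a_{n+2} = [-5 (n+1) a_{n+1} - 4 a_n] / ((n+1)(n+2)).

Check with a_0 = 3, a_1 = -1 (apply the recurrence for n = 0, 1, 2, 3): a_0 = 3, a_1 = -1, a_2 = -7/2, a_3 = 13/2, a_4 = -167/24, a_5 = 679/120.

a_(n+2) = [-5 (n+1) a_(n+1) - 4 a_n] / ((n+1)(n+2)); check: a_0 = 3, a_1 = -1, a_2 = -7/2, a_3 = 13/2, a_4 = -167/24, a_5 = 679/120


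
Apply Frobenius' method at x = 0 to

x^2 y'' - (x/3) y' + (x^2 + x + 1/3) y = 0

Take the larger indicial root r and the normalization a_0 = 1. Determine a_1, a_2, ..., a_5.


Write in Frobenius form y'' + (p(x)/x) y' + (q(x)/x^2) y = 0:
  p(x) = -1/3,  q(x) = x^2 + x + 1/3.
Indicial equation: r(r-1) + (-1/3) r + (1/3) = 0 -> roots r_1 = 1, r_2 = 1/3.
Take r = r_1 = 1. Let y(x) = x^r sum_{n>=0} a_n x^n with a_0 = 1.
Substitute y = x^r sum a_n x^n and match x^{r+n}. The recurrence is
  D(n) a_n + 1 a_{n-1} + 1 a_{n-2} = 0,  where D(n) = (r+n)(r+n-1) + (-1/3)(r+n) + (1/3).
  a_n = [-1 a_{n-1} - 1 a_{n-2}] / D(n).
Since the indicial polynomial factors as (r - r_1)(r - r_2), D(n) = (r_1 + n - r_1)(r_1 + n - r_2) = n(n + 2/3).
Evaluating step by step (a_0 = 1):
  n = 1: D(1) = 1(1 + 2/3) = 5/3; numerator = -1(1) = -1; a_1 = (-1)/(5/3) = -3/5
  n = 2: D(2) = 2(2 + 2/3) = 16/3; numerator = -1(-3/5) - 1(1) = -2/5; a_2 = (-2/5)/(16/3) = -3/40
  n = 3: D(3) = 3(3 + 2/3) = 11; numerator = -1(-3/40) - 1(-3/5) = 27/40; a_3 = (27/40)/(11) = 27/440
  n = 4: D(4) = 4(4 + 2/3) = 56/3; numerator = -1(27/440) - 1(-3/40) = 3/220; a_4 = (3/220)/(56/3) = 9/12320
  n = 5: D(5) = 5(5 + 2/3) = 85/3; numerator = -1(9/12320) - 1(27/440) = -153/2464; a_5 = (-153/2464)/(85/3) = -27/12320

r = 1; a_0 = 1; a_1 = -3/5; a_2 = -3/40; a_3 = 27/440; a_4 = 9/12320; a_5 = -27/12320


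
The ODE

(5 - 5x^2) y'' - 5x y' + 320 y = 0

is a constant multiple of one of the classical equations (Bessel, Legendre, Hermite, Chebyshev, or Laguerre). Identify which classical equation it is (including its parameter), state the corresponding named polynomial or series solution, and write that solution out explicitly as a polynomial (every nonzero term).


All three coefficients share the factor 5; dividing through by 5 gives  (1 - x^2) y'' - x y' + 64 y = 0.
This matches the Chebyshev equation (1 - x^2) y'' - x y' + n^2 y = 0 (note the -x y' term, not -2x y') with n^2 = 64, so n = 8; the polynomial solution is T_8(x).
With y = sum_k a_k x^k, matching x^k gives (k+2)(k+1) a_{k+2} = (k^2 - n^2) a_k = (k - 8)(k + 8) a_k. The right side vanishes at k = 8, so the series with the parity of 8 terminates at degree 8.
Standard normalization: leading coefficient of T_n is 2^(n-1), so a_8 = 2^7 = 128. Work downward with a_k = (k+1)(k+2) a_{k+2} / ((k - 8)(k + 8)):
  a_6 = (7)(8)(128) / ((6 - 8)(6 + 8)) = 7168/(-28) = -256
  a_4 = (5)(6)(-256) / ((4 - 8)(4 + 8)) = -7680/(-48) = 160
  a_2 = (3)(4)(160) / ((2 - 8)(2 + 8)) = 1920/(-60) = -32
  a_0 = (1)(2)(-32) / ((0 - 8)(0 + 8)) = -64/(-64) = 1
Hence T_8(x) = 128 x^8 - 256 x^6 + 160 x^4 - 32 x^2 + 1.

T_8(x); series = 128 x^8 - 256 x^6 + 160 x^4 - 32 x^2 + 1


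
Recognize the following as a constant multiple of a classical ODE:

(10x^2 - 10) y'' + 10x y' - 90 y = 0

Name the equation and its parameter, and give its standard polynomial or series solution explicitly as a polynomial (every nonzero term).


All three coefficients share the factor -10; dividing through by -10 gives  (1 - x^2) y'' - x y' + 9 y = 0.
This matches the Chebyshev equation (1 - x^2) y'' - x y' + n^2 y = 0 (note the -x y' term, not -2x y') with n^2 = 9, so n = 3; the polynomial solution is T_3(x).
With y = sum_k a_k x^k, matching x^k gives (k+2)(k+1) a_{k+2} = (k^2 - n^2) a_k = (k - 3)(k + 3) a_k. The right side vanishes at k = 3, so the series with the parity of 3 terminates at degree 3.
Standard normalization: leading coefficient of T_n is 2^(n-1), so a_3 = 2^2 = 4. Work downward with a_k = (k+1)(k+2) a_{k+2} / ((k - 3)(k + 3)):
  a_1 = (2)(3)(4) / ((1 - 3)(1 + 3)) = 24/(-8) = -3
Hence T_3(x) = 4 x^3 - 3 x.

T_3(x); series = 4 x^3 - 3 x


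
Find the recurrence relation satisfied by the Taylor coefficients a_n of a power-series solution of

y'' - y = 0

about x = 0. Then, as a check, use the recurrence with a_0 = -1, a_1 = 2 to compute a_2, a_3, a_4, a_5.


Substitute y = sum_n a_n x^n into y'' + (const) y = 0.
y''(x) = sum_{n>=0} (n+2)(n+1) a_{n+2} x^n.
The ODE becomes sum_n [(n+2)(n+1) a_{n+2} - 1 a_n] x^n = 0.
Setting each coefficient to zero gives the recurrence:
  (n+2)(n+1) a_{n+2} - 1 a_n = 0,
  a_{n+2} = 1 / ((n+1)(n+2)) a_n.

Check with a_0 = -1, a_1 = 2 (apply the recurrence for n = 0, 1, 2, 3): a_0 = -1, a_1 = 2, a_2 = -1/2, a_3 = 1/3, a_4 = -1/24, a_5 = 1/60.

a_{n+2} = 1/((n+1)(n+2)) * a_n; check: a_0 = -1, a_1 = 2, a_2 = -1/2, a_3 = 1/3, a_4 = -1/24, a_5 = 1/60


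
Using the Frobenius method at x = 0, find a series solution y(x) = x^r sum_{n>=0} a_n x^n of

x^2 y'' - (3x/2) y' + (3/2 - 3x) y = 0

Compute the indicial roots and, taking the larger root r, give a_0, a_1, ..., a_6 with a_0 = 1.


Write in Frobenius form y'' + (p(x)/x) y' + (q(x)/x^2) y = 0:
  p(x) = -3/2,  q(x) = 3/2 - 3x.
Indicial equation: r(r-1) + (-3/2) r + (3/2) = 0 -> roots r_1 = 3/2, r_2 = 1.
Take r = r_1 = 3/2. Let y(x) = x^r sum_{n>=0} a_n x^n with a_0 = 1.
Substitute y = x^r sum a_n x^n and match x^{r+n}. The recurrence is
  D(n) a_n - 3 a_{n-1} = 0,  where D(n) = (r+n)(r+n-1) + (-3/2)(r+n) + (3/2).
  a_n = 3 / D(n) * a_{n-1}.
Since the indicial polynomial factors as (r - r_1)(r - r_2), D(n) = (r_1 + n - r_1)(r_1 + n - r_2) = n(n + 1/2).
Evaluating step by step (a_0 = 1):
  n = 1: D(1) = 1(1 + 1/2) = 3/2; numerator = 3(1) = 3; a_1 = (3)/(3/2) = 2
  n = 2: D(2) = 2(2 + 1/2) = 5; numerator = 3(2) = 6; a_2 = (6)/(5) = 6/5
  n = 3: D(3) = 3(3 + 1/2) = 21/2; numerator = 3(6/5) = 18/5; a_3 = (18/5)/(21/2) = 12/35
  n = 4: D(4) = 4(4 + 1/2) = 18; numerator = 3(12/35) = 36/35; a_4 = (36/35)/(18) = 2/35
  n = 5: D(5) = 5(5 + 1/2) = 55/2; numerator = 3(2/35) = 6/35; a_5 = (6/35)/(55/2) = 12/1925
  n = 6: D(6) = 6(6 + 1/2) = 39; numerator = 3(12/1925) = 36/1925; a_6 = (36/1925)/(39) = 12/25025

r = 3/2; a_0 = 1; a_1 = 2; a_2 = 6/5; a_3 = 12/35; a_4 = 2/35; a_5 = 12/1925; a_6 = 12/25025


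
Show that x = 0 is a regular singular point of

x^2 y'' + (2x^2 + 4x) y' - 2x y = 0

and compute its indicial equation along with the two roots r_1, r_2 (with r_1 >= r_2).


Divide by x^2 to reach normal form y'' + P_1(x) y' + P_2(x) y = 0 with P_1(x) = 2 + 4/x and P_2(x) = -2/x.
x = 0 is a singular point because the y'-coefficient 2 + 4/x has a pole at x = 0 and the y-coefficient -2/x has a pole at x = 0.
It is a regular singular point because x P_1(x) = p(x) = 2x + 4 and x^2 P_2(x) = q(x) = -2x are polynomials, hence analytic at x = 0.
p(0) = 4,  q(0) = 0.
Indicial equation: r(r-1) + p(0) r + q(0) = 0, i.e. r^2 + (p(0) - 1) r + q(0) = 0, i.e. r^2 + 3 r = 0.
Discriminant: (3)^2 - 4(0) = 9, so r = (-3 ± 3)/2.
Solving: r_1 = 0, r_2 = -3.

indicial: r^2 + 3 r = 0; roots r_1 = 0, r_2 = -3


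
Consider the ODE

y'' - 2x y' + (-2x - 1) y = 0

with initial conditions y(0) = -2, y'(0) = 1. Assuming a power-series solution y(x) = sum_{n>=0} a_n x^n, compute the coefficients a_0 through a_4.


Ansatz: y(x) = sum_{n>=0} a_n x^n, so y'(x) = sum_{n>=1} n a_n x^(n-1) and y''(x) = sum_{n>=2} n(n-1) a_n x^(n-2).
Substitute into P(x) y'' + Q(x) y' + R(x) y = 0 with P(x) = 1, Q(x) = -2x, R(x) = -2x - 1, and match powers of x.
Initial conditions: a_0 = -2, a_1 = 1.
Setting the coefficient of each power of x to zero and solving order by order (substituting the coefficients already found):
  x^0: 2 a_2 - a_0 = 0  ->  2 a_2 = a_0 = -2  ->  a_2 = -1
  x^1: 6 a_3 - 3 a_1 - 2 a_0 = 0  ->  6 a_3 = 3 a_1 + 2 a_0 = -1  ->  a_3 = -1/6
  x^2: 12 a_4 - 5 a_2 - 2 a_1 = 0  ->  12 a_4 = 5 a_2 + 2 a_1 = -3  ->  a_4 = -1/4
Truncated series: y(x) = -2 + x - x^2 - (1/6) x^3 - (1/4) x^4 + O(x^5).

a_0 = -2; a_1 = 1; a_2 = -1; a_3 = -1/6; a_4 = -1/4


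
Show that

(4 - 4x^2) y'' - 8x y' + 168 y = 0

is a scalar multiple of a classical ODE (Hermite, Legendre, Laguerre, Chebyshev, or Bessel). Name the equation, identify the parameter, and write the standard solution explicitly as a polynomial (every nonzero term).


All three coefficients share the factor 4; dividing through by 4 gives  (1 - x^2) y'' - 2x y' + 42 y = 0.
This matches the Legendre equation (1 - x^2) y'' - 2x y' + n(n+1) y = 0 (note the -2x y' term) with n(n+1) = 42, so n = 6; the polynomial solution is P_6(x).
With y = sum_k a_k x^k, matching x^k gives (k+2)(k+1) a_{k+2} = [k(k+1) - n(n+1)] a_k = (k - 6)(k + 7) a_k. The right side vanishes at k = 6, so the series with the parity of 6 terminates at degree 6.
Standard normalization (P_n(1) = 1): leading coefficient (2n)!/(2^n (n!)^2) = 479001600/(64*518400) = 231/16, so a_6 = 231/16. Work downward with a_k = (k+1)(k+2) a_{k+2} / ((k - 6)(k + 7)):
  a_4 = (5)(6)(231/16) / ((4 - 6)(4 + 7)) = (3465/8)/(-22) = -315/16
  a_2 = (3)(4)(-315/16) / ((2 - 6)(2 + 7)) = (-945/4)/(-36) = 105/16
  a_0 = (1)(2)(105/16) / ((0 - 6)(0 + 7)) = (105/8)/(-42) = -5/16
Hence P_6(x) = 231 x^6/16 - 315 x^4/16 + 105 x^2/16 - 5/16.

P_6(x); series = 231 x^6/16 - 315 x^4/16 + 105 x^2/16 - 5/16


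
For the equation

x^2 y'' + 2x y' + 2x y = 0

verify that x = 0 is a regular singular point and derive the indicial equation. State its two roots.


Divide by x^2 to reach normal form y'' + P_1(x) y' + P_2(x) y = 0 with P_1(x) = 2/x and P_2(x) = 2/x.
x = 0 is a singular point because the y'-coefficient 2/x has a pole at x = 0 and the y-coefficient 2/x has a pole at x = 0.
It is a regular singular point because x P_1(x) = p(x) = 2 and x^2 P_2(x) = q(x) = 2x are polynomials, hence analytic at x = 0.
p(0) = 2,  q(0) = 0.
Indicial equation: r(r-1) + p(0) r + q(0) = 0, i.e. r^2 + (p(0) - 1) r + q(0) = 0, i.e. r^2 + 1 r = 0.
Discriminant: (1)^2 - 4(0) = 1, so r = (-1 ± 1)/2.
Solving: r_1 = 0, r_2 = -1.

indicial: r^2 + 1 r = 0; roots r_1 = 0, r_2 = -1


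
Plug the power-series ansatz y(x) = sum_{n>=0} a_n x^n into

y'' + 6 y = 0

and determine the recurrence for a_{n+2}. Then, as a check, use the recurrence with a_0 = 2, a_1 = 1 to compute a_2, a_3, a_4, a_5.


Substitute y = sum_n a_n x^n into y'' + (const) y = 0.
y''(x) = sum_{n>=0} (n+2)(n+1) a_{n+2} x^n.
The ODE becomes sum_n [(n+2)(n+1) a_{n+2} + 6 a_n] x^n = 0.
Setting each coefficient to zero gives the recurrence:
  (n+2)(n+1) a_{n+2} + 6 a_n = 0,
  a_{n+2} = -6 / ((n+1)(n+2)) a_n.

Check with a_0 = 2, a_1 = 1 (apply the recurrence for n = 0, 1, 2, 3): a_0 = 2, a_1 = 1, a_2 = -6, a_3 = -1, a_4 = 3, a_5 = 3/10.

a_{n+2} = -6/((n+1)(n+2)) * a_n; check: a_0 = 2, a_1 = 1, a_2 = -6, a_3 = -1, a_4 = 3, a_5 = 3/10


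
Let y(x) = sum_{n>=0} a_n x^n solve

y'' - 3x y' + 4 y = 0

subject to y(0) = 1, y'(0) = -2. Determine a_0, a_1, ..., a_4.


Ansatz: y(x) = sum_{n>=0} a_n x^n, so y'(x) = sum_{n>=1} n a_n x^(n-1) and y''(x) = sum_{n>=2} n(n-1) a_n x^(n-2).
Substitute into P(x) y'' + Q(x) y' + R(x) y = 0 with P(x) = 1, Q(x) = -3x, R(x) = 4, and match powers of x.
Initial conditions: a_0 = 1, a_1 = -2.
Setting the coefficient of each power of x to zero and solving order by order (substituting the coefficients already found):
  x^0: 2 a_2 + 4 a_0 = 0  ->  2 a_2 = -4 a_0 = -4  ->  a_2 = -2
  x^1: 6 a_3 + a_1 = 0  ->  6 a_3 = -a_1 = 2  ->  a_3 = 1/3
  x^2: 12 a_4 - 2 a_2 = 0  ->  12 a_4 = 2 a_2 = -4  ->  a_4 = -1/3
Truncated series: y(x) = 1 - 2 x - 2 x^2 + (1/3) x^3 - (1/3) x^4 + O(x^5).

a_0 = 1; a_1 = -2; a_2 = -2; a_3 = 1/3; a_4 = -1/3


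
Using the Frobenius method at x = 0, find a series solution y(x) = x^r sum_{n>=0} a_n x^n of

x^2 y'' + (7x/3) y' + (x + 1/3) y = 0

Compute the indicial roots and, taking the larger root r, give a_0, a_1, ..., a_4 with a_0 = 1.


Write in Frobenius form y'' + (p(x)/x) y' + (q(x)/x^2) y = 0:
  p(x) = 7/3,  q(x) = x + 1/3.
Indicial equation: r(r-1) + (7/3) r + (1/3) = 0 -> roots r_1 = -1/3, r_2 = -1.
Take r = r_1 = -1/3. Let y(x) = x^r sum_{n>=0} a_n x^n with a_0 = 1.
Substitute y = x^r sum a_n x^n and match x^{r+n}. The recurrence is
  D(n) a_n + 1 a_{n-1} = 0,  where D(n) = (r+n)(r+n-1) + (7/3)(r+n) + (1/3).
  a_n = -1 / D(n) * a_{n-1}.
Since the indicial polynomial factors as (r - r_1)(r - r_2), D(n) = (r_1 + n - r_1)(r_1 + n - r_2) = n(n + 2/3).
Evaluating step by step (a_0 = 1):
  n = 1: D(1) = 1(1 + 2/3) = 5/3; numerator = -1(1) = -1; a_1 = (-1)/(5/3) = -3/5
  n = 2: D(2) = 2(2 + 2/3) = 16/3; numerator = -1(-3/5) = 3/5; a_2 = (3/5)/(16/3) = 9/80
  n = 3: D(3) = 3(3 + 2/3) = 11; numerator = -1(9/80) = -9/80; a_3 = (-9/80)/(11) = -9/880
  n = 4: D(4) = 4(4 + 2/3) = 56/3; numerator = -1(-9/880) = 9/880; a_4 = (9/880)/(56/3) = 27/49280

r = -1/3; a_0 = 1; a_1 = -3/5; a_2 = 9/80; a_3 = -9/880; a_4 = 27/49280


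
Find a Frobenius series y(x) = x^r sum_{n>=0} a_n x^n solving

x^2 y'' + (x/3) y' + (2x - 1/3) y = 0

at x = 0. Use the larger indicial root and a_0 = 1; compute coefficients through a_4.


Write in Frobenius form y'' + (p(x)/x) y' + (q(x)/x^2) y = 0:
  p(x) = 1/3,  q(x) = 2x - 1/3.
Indicial equation: r(r-1) + (1/3) r + (-1/3) = 0 -> roots r_1 = 1, r_2 = -1/3.
Take r = r_1 = 1. Let y(x) = x^r sum_{n>=0} a_n x^n with a_0 = 1.
Substitute y = x^r sum a_n x^n and match x^{r+n}. The recurrence is
  D(n) a_n + 2 a_{n-1} = 0,  where D(n) = (r+n)(r+n-1) + (1/3)(r+n) + (-1/3).
  a_n = -2 / D(n) * a_{n-1}.
Since the indicial polynomial factors as (r - r_1)(r - r_2), D(n) = (r_1 + n - r_1)(r_1 + n - r_2) = n(n + 4/3).
Evaluating step by step (a_0 = 1):
  n = 1: D(1) = 1(1 + 4/3) = 7/3; numerator = -2(1) = -2; a_1 = (-2)/(7/3) = -6/7
  n = 2: D(2) = 2(2 + 4/3) = 20/3; numerator = -2(-6/7) = 12/7; a_2 = (12/7)/(20/3) = 9/35
  n = 3: D(3) = 3(3 + 4/3) = 13; numerator = -2(9/35) = -18/35; a_3 = (-18/35)/(13) = -18/455
  n = 4: D(4) = 4(4 + 4/3) = 64/3; numerator = -2(-18/455) = 36/455; a_4 = (36/455)/(64/3) = 27/7280

r = 1; a_0 = 1; a_1 = -6/7; a_2 = 9/35; a_3 = -18/455; a_4 = 27/7280


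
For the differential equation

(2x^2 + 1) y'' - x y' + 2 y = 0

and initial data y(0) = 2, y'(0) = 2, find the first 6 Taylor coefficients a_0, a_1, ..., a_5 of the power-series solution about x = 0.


Ansatz: y(x) = sum_{n>=0} a_n x^n, so y'(x) = sum_{n>=1} n a_n x^(n-1) and y''(x) = sum_{n>=2} n(n-1) a_n x^(n-2).
Substitute into P(x) y'' + Q(x) y' + R(x) y = 0 with P(x) = 2x^2 + 1, Q(x) = -x, R(x) = 2, and match powers of x.
Initial conditions: a_0 = 2, a_1 = 2.
Setting the coefficient of each power of x to zero and solving order by order (substituting the coefficients already found):
  x^0: 2 a_2 + 2 a_0 = 0  ->  2 a_2 = -2 a_0 = -4  ->  a_2 = -2
  x^1: 6 a_3 + a_1 = 0  ->  6 a_3 = -a_1 = -2  ->  a_3 = -1/3
  x^2: 12 a_4 + 4 a_2 = 0  ->  12 a_4 = -4 a_2 = 8  ->  a_4 = 2/3
  x^3: 20 a_5 + 11 a_3 = 0  ->  20 a_5 = -11 a_3 = 11/3  ->  a_5 = 11/60
Truncated series: y(x) = 2 + 2 x - 2 x^2 - (1/3) x^3 + (2/3) x^4 + (11/60) x^5 + O(x^6).

a_0 = 2; a_1 = 2; a_2 = -2; a_3 = -1/3; a_4 = 2/3; a_5 = 11/60


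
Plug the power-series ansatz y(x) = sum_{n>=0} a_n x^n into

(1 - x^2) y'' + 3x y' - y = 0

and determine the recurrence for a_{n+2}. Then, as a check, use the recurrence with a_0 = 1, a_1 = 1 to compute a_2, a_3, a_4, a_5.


Substitute y = sum_n a_n x^n.
(1 - 1 x^2) y'' contributes (n+2)(n+1) a_{n+2} - n(n-1) a_n at x^n.
3 x y'(x) contributes 3 n a_n at x^n.
-y(x) contributes -1 a_n at x^n.
Matching x^n: (n+2)(n+1) a_{n+2} + (-n(n-1) + 3 n - 1) a_n = 0.
Thus a_{n+2} = (n(n-1) - 3 n + 1) / ((n+1)(n+2)) * a_n.

Check with a_0 = 1, a_1 = 1 (apply the recurrence for n = 0, 1, 2, 3): a_0 = 1, a_1 = 1, a_2 = 1/2, a_3 = -1/3, a_4 = -1/8, a_5 = 1/30.

a_(n+2) = (n(n-1) - 3 n + 1) / ((n+1)(n+2)) * a_n; check: a_0 = 1, a_1 = 1, a_2 = 1/2, a_3 = -1/3, a_4 = -1/8, a_5 = 1/30


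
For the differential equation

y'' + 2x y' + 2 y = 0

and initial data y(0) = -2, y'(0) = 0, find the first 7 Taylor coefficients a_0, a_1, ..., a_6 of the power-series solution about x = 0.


Ansatz: y(x) = sum_{n>=0} a_n x^n, so y'(x) = sum_{n>=1} n a_n x^(n-1) and y''(x) = sum_{n>=2} n(n-1) a_n x^(n-2).
Substitute into P(x) y'' + Q(x) y' + R(x) y = 0 with P(x) = 1, Q(x) = 2x, R(x) = 2, and match powers of x.
Initial conditions: a_0 = -2, a_1 = 0.
Setting the coefficient of each power of x to zero and solving order by order (substituting the coefficients already found):
  x^0: 2 a_2 + 2 a_0 = 0  ->  2 a_2 = -2 a_0 = 4  ->  a_2 = 2
  x^1: 6 a_3 + 4 a_1 = 0  ->  6 a_3 = -4 a_1 = 0  ->  a_3 = 0
  x^2: 12 a_4 + 6 a_2 = 0  ->  12 a_4 = -6 a_2 = -12  ->  a_4 = -1
  x^3: 20 a_5 + 8 a_3 = 0  ->  20 a_5 = -8 a_3 = 0  ->  a_5 = 0
  x^4: 30 a_6 + 10 a_4 = 0  ->  30 a_6 = -10 a_4 = 10  ->  a_6 = 1/3
Truncated series: y(x) = -2 + 2 x^2 - x^4 + (1/3) x^6 + O(x^7).

a_0 = -2; a_1 = 0; a_2 = 2; a_3 = 0; a_4 = -1; a_5 = 0; a_6 = 1/3


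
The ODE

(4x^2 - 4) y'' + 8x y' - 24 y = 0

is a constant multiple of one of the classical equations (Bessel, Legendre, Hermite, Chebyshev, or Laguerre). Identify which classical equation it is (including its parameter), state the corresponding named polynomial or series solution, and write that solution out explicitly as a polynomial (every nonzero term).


All three coefficients share the factor -4; dividing through by -4 gives  (1 - x^2) y'' - 2x y' + 6 y = 0.
This matches the Legendre equation (1 - x^2) y'' - 2x y' + n(n+1) y = 0 (note the -2x y' term) with n(n+1) = 6, so n = 2; the polynomial solution is P_2(x).
With y = sum_k a_k x^k, matching x^k gives (k+2)(k+1) a_{k+2} = [k(k+1) - n(n+1)] a_k = (k - 2)(k + 3) a_k. The right side vanishes at k = 2, so the series with the parity of 2 terminates at degree 2.
Standard normalization (P_n(1) = 1): leading coefficient (2n)!/(2^n (n!)^2) = 24/(4*4) = 3/2, so a_2 = 3/2. Work downward with a_k = (k+1)(k+2) a_{k+2} / ((k - 2)(k + 3)):
  a_0 = (1)(2)(3/2) / ((0 - 2)(0 + 3)) = 3/(-6) = -1/2
Hence P_2(x) = 3 x^2/2 - 1/2.

P_2(x); series = 3 x^2/2 - 1/2


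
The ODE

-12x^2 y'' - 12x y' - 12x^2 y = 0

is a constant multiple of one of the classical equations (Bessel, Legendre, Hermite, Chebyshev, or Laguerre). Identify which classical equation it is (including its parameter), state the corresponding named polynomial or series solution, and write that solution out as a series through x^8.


All three coefficients share the factor -12; dividing through by -12 gives  x^2 y'' + x y' + x^2 y = 0.
This matches the Bessel equation x^2 y'' + x y' + (x^2 - nu^2) y = 0 with nu^2 = 0, so nu = 0; the solution bounded at x = 0 is J_0(x).
Frobenius at x = 0: indicial roots ±nu; for r = nu the recurrence k(k + 2nu) c_k = -c_{k-2} gives the standard series J_nu(x) = sum_{k>=0} (-1)^k / (k! (k+nu)!) (x/2)^(2k+nu). Evaluate the first 5 terms:
  k = 0: (-1)^0 / (0! * 0! * 2^0) x^0 = 1/(1*1*1) x^0 = (1) x^0
  k = 1: (-1)^1 / (1! * 1! * 2^2) x^2 = -1/(1*1*4) x^2 = (-1/4) x^2
  k = 2: (-1)^2 / (2! * 2! * 2^4) x^4 = 1/(2*2*16) x^4 = (1/64) x^4
  k = 3: (-1)^3 / (3! * 3! * 2^6) x^6 = -1/(6*6*64) x^6 = (-1/2304) x^6
  k = 4: (-1)^4 / (4! * 4! * 2^8) x^8 = 1/(24*24*256) x^8 = (1/147456) x^8
Hence J_0(x) = x^8/147456 - x^6/2304 + x^4/64 - x^2/4 + 1 + ....

J_0(x); series = x^8/147456 - x^6/2304 + x^4/64 - x^2/4 + 1


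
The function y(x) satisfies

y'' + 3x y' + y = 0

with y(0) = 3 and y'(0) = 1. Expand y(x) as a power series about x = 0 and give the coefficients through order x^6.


Ansatz: y(x) = sum_{n>=0} a_n x^n, so y'(x) = sum_{n>=1} n a_n x^(n-1) and y''(x) = sum_{n>=2} n(n-1) a_n x^(n-2).
Substitute into P(x) y'' + Q(x) y' + R(x) y = 0 with P(x) = 1, Q(x) = 3x, R(x) = 1, and match powers of x.
Initial conditions: a_0 = 3, a_1 = 1.
Setting the coefficient of each power of x to zero and solving order by order (substituting the coefficients already found):
  x^0: 2 a_2 + a_0 = 0  ->  2 a_2 = -a_0 = -3  ->  a_2 = -3/2
  x^1: 6 a_3 + 4 a_1 = 0  ->  6 a_3 = -4 a_1 = -4  ->  a_3 = -2/3
  x^2: 12 a_4 + 7 a_2 = 0  ->  12 a_4 = -7 a_2 = 21/2  ->  a_4 = 7/8
  x^3: 20 a_5 + 10 a_3 = 0  ->  20 a_5 = -10 a_3 = 20/3  ->  a_5 = 1/3
  x^4: 30 a_6 + 13 a_4 = 0  ->  30 a_6 = -13 a_4 = -91/8  ->  a_6 = -91/240
Truncated series: y(x) = 3 + x - (3/2) x^2 - (2/3) x^3 + (7/8) x^4 + (1/3) x^5 - (91/240) x^6 + O(x^7).

a_0 = 3; a_1 = 1; a_2 = -3/2; a_3 = -2/3; a_4 = 7/8; a_5 = 1/3; a_6 = -91/240


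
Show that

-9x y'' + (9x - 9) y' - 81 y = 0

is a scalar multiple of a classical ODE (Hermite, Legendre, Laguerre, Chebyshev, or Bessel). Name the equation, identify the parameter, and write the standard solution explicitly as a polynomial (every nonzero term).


All three coefficients share the factor -9; dividing through by -9 gives  x y'' + (1 - x) y' + 9 y = 0.
This matches the Laguerre equation x y'' + (1 - x) y' + n y = 0 with n = 9; the polynomial solution is L_9(x).
With y = sum_k a_k x^k, matching x^k gives (k+1)k a_{k+1} + (k+1) a_{k+1} - k a_k + n a_k = 0, i.e. (k+1)^2 a_{k+1} = (k - n) a_k = (k - 9) a_k. The right side vanishes at k = 9, so the series terminates at degree 9.
Standard normalization L_n(0) = 1 gives a_0 = 1. Work upward with a_{k+1} = (k - 9) a_k / (k+1)^2:
  a_1 = (0 - 9)(1) / 1^2 = -9/1 = -9
  a_2 = (1 - 9)(-9) / 2^2 = 72/4 = 18
  a_3 = (2 - 9)(18) / 3^2 = -126/9 = -14
  a_4 = (3 - 9)(-14) / 4^2 = 84/16 = 21/4
  a_5 = (4 - 9)(21/4) / 5^2 = (-105/4)/25 = -21/20
  a_6 = (5 - 9)(-21/20) / 6^2 = (21/5)/36 = 7/60
  a_7 = (6 - 9)(7/60) / 7^2 = (-7/20)/49 = -1/140
  a_8 = (7 - 9)(-1/140) / 8^2 = (1/70)/64 = 1/4480
  a_9 = (8 - 9)(1/4480) / 9^2 = (-1/4480)/81 = -1/362880
Hence L_9(x) = -x^9/362880 + x^8/4480 - x^7/140 + 7 x^6/60 - 21 x^5/20 + 21 x^4/4 - 14 x^3 + 18 x^2 - 9 x + 1.

L_9(x); series = -x^9/362880 + x^8/4480 - x^7/140 + 7 x^6/60 - 21 x^5/20 + 21 x^4/4 - 14 x^3 + 18 x^2 - 9 x + 1


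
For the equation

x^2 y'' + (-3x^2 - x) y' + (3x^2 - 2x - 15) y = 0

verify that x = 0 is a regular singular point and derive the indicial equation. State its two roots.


Divide by x^2 to reach normal form y'' + P_1(x) y' + P_2(x) y = 0 with P_1(x) = -3 - 1/x and P_2(x) = 3 - 2/x - 15/x^2.
x = 0 is a singular point because the y'-coefficient -3 - 1/x has a pole at x = 0 and the y-coefficient 3 - 2/x - 15/x^2 has a pole at x = 0.
It is a regular singular point because x P_1(x) = p(x) = -3x - 1 and x^2 P_2(x) = q(x) = 3x^2 - 2x - 15 are polynomials, hence analytic at x = 0.
p(0) = -1,  q(0) = -15.
Indicial equation: r(r-1) + p(0) r + q(0) = 0, i.e. r^2 + (p(0) - 1) r + q(0) = 0, i.e. r^2 - 2 r - 15 = 0.
Discriminant: (-2)^2 - 4(-15) = 64, so r = (2 ± 8)/2.
Solving: r_1 = 5, r_2 = -3.

indicial: r^2 - 2 r - 15 = 0; roots r_1 = 5, r_2 = -3


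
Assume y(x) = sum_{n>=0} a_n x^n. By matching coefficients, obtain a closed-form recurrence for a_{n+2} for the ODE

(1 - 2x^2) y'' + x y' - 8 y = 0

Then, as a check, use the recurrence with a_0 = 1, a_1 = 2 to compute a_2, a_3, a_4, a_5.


Substitute y = sum_n a_n x^n.
(1 - 2 x^2) y'' contributes (n+2)(n+1) a_{n+2} - 2 n(n-1) a_n at x^n.
x y'(x) contributes n a_n at x^n.
-8 y(x) contributes -8 a_n at x^n.
Matching x^n: (n+2)(n+1) a_{n+2} + (-2 n(n-1) + n - 8) a_n = 0.
Thus a_{n+2} = (2 n(n-1) - n + 8) / ((n+1)(n+2)) * a_n.

Check with a_0 = 1, a_1 = 2 (apply the recurrence for n = 0, 1, 2, 3): a_0 = 1, a_1 = 2, a_2 = 4, a_3 = 7/3, a_4 = 10/3, a_5 = 119/60.

a_(n+2) = (2 n(n-1) - n + 8) / ((n+1)(n+2)) * a_n; check: a_0 = 1, a_1 = 2, a_2 = 4, a_3 = 7/3, a_4 = 10/3, a_5 = 119/60


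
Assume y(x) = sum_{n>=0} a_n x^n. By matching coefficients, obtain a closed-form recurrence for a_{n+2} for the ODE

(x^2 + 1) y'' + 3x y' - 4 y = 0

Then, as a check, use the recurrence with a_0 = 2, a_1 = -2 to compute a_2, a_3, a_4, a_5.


Substitute y = sum_n a_n x^n.
(1 + 1 x^2) y'' contributes (n+2)(n+1) a_{n+2} + n(n-1) a_n at x^n.
3 x y'(x) contributes 3 n a_n at x^n.
-4 y(x) contributes -4 a_n at x^n.
Matching x^n: (n+2)(n+1) a_{n+2} + (n(n-1) + 3 n - 4) a_n = 0.
Thus a_{n+2} = (-n(n-1) - 3 n + 4) / ((n+1)(n+2)) * a_n.

Check with a_0 = 2, a_1 = -2 (apply the recurrence for n = 0, 1, 2, 3): a_0 = 2, a_1 = -2, a_2 = 4, a_3 = -1/3, a_4 = -4/3, a_5 = 11/60.

a_(n+2) = (-n(n-1) - 3 n + 4) / ((n+1)(n+2)) * a_n; check: a_0 = 2, a_1 = -2, a_2 = 4, a_3 = -1/3, a_4 = -4/3, a_5 = 11/60


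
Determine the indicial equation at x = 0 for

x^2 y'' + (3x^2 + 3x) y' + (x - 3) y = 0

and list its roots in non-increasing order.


Divide by x^2 to reach normal form y'' + P_1(x) y' + P_2(x) y = 0 with P_1(x) = 3 + 3/x and P_2(x) = 1/x - 3/x^2.
x = 0 is a singular point because the y'-coefficient 3 + 3/x has a pole at x = 0 and the y-coefficient 1/x - 3/x^2 has a pole at x = 0.
It is a regular singular point because x P_1(x) = p(x) = 3x + 3 and x^2 P_2(x) = q(x) = x - 3 are polynomials, hence analytic at x = 0.
p(0) = 3,  q(0) = -3.
Indicial equation: r(r-1) + p(0) r + q(0) = 0, i.e. r^2 + (p(0) - 1) r + q(0) = 0, i.e. r^2 + 2 r - 3 = 0.
Discriminant: (2)^2 - 4(-3) = 16, so r = (-2 ± 4)/2.
Solving: r_1 = 1, r_2 = -3.

indicial: r^2 + 2 r - 3 = 0; roots r_1 = 1, r_2 = -3


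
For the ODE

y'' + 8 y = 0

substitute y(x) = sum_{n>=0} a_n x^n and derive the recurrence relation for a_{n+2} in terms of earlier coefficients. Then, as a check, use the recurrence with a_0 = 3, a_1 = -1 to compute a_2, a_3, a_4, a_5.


Substitute y = sum_n a_n x^n into y'' + (const) y = 0.
y''(x) = sum_{n>=0} (n+2)(n+1) a_{n+2} x^n.
The ODE becomes sum_n [(n+2)(n+1) a_{n+2} + 8 a_n] x^n = 0.
Setting each coefficient to zero gives the recurrence:
  (n+2)(n+1) a_{n+2} + 8 a_n = 0,
  a_{n+2} = -8 / ((n+1)(n+2)) a_n.

Check with a_0 = 3, a_1 = -1 (apply the recurrence for n = 0, 1, 2, 3): a_0 = 3, a_1 = -1, a_2 = -12, a_3 = 4/3, a_4 = 8, a_5 = -8/15.

a_{n+2} = -8/((n+1)(n+2)) * a_n; check: a_0 = 3, a_1 = -1, a_2 = -12, a_3 = 4/3, a_4 = 8, a_5 = -8/15


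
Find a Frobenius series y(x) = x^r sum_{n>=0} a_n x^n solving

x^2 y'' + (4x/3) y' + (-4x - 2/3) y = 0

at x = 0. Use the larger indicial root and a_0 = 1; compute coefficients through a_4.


Write in Frobenius form y'' + (p(x)/x) y' + (q(x)/x^2) y = 0:
  p(x) = 4/3,  q(x) = -4x - 2/3.
Indicial equation: r(r-1) + (4/3) r + (-2/3) = 0 -> roots r_1 = 2/3, r_2 = -1.
Take r = r_1 = 2/3. Let y(x) = x^r sum_{n>=0} a_n x^n with a_0 = 1.
Substitute y = x^r sum a_n x^n and match x^{r+n}. The recurrence is
  D(n) a_n - 4 a_{n-1} = 0,  where D(n) = (r+n)(r+n-1) + (4/3)(r+n) + (-2/3).
  a_n = 4 / D(n) * a_{n-1}.
Since the indicial polynomial factors as (r - r_1)(r - r_2), D(n) = (r_1 + n - r_1)(r_1 + n - r_2) = n(n + 5/3).
Evaluating step by step (a_0 = 1):
  n = 1: D(1) = 1(1 + 5/3) = 8/3; numerator = 4(1) = 4; a_1 = (4)/(8/3) = 3/2
  n = 2: D(2) = 2(2 + 5/3) = 22/3; numerator = 4(3/2) = 6; a_2 = (6)/(22/3) = 9/11
  n = 3: D(3) = 3(3 + 5/3) = 14; numerator = 4(9/11) = 36/11; a_3 = (36/11)/(14) = 18/77
  n = 4: D(4) = 4(4 + 5/3) = 68/3; numerator = 4(18/77) = 72/77; a_4 = (72/77)/(68/3) = 54/1309

r = 2/3; a_0 = 1; a_1 = 3/2; a_2 = 9/11; a_3 = 18/77; a_4 = 54/1309


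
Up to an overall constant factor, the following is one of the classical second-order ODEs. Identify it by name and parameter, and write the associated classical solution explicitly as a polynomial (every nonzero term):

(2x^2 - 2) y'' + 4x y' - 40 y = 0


All three coefficients share the factor -2; dividing through by -2 gives  (1 - x^2) y'' - 2x y' + 20 y = 0.
This matches the Legendre equation (1 - x^2) y'' - 2x y' + n(n+1) y = 0 (note the -2x y' term) with n(n+1) = 20, so n = 4; the polynomial solution is P_4(x).
With y = sum_k a_k x^k, matching x^k gives (k+2)(k+1) a_{k+2} = [k(k+1) - n(n+1)] a_k = (k - 4)(k + 5) a_k. The right side vanishes at k = 4, so the series with the parity of 4 terminates at degree 4.
Standard normalization (P_n(1) = 1): leading coefficient (2n)!/(2^n (n!)^2) = 40320/(16*576) = 35/8, so a_4 = 35/8. Work downward with a_k = (k+1)(k+2) a_{k+2} / ((k - 4)(k + 5)):
  a_2 = (3)(4)(35/8) / ((2 - 4)(2 + 5)) = (105/2)/(-14) = -15/4
  a_0 = (1)(2)(-15/4) / ((0 - 4)(0 + 5)) = (-15/2)/(-20) = 3/8
Hence P_4(x) = 35 x^4/8 - 15 x^2/4 + 3/8.

P_4(x); series = 35 x^4/8 - 15 x^2/4 + 3/8


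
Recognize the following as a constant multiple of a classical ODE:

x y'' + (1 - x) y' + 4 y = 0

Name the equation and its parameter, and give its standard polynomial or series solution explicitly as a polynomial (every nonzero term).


The equation is already in a standard form:  x y'' + (1 - x) y' + 4 y = 0.
This matches the Laguerre equation x y'' + (1 - x) y' + n y = 0 with n = 4; the polynomial solution is L_4(x).
With y = sum_k a_k x^k, matching x^k gives (k+1)k a_{k+1} + (k+1) a_{k+1} - k a_k + n a_k = 0, i.e. (k+1)^2 a_{k+1} = (k - n) a_k = (k - 4) a_k. The right side vanishes at k = 4, so the series terminates at degree 4.
Standard normalization L_n(0) = 1 gives a_0 = 1. Work upward with a_{k+1} = (k - 4) a_k / (k+1)^2:
  a_1 = (0 - 4)(1) / 1^2 = -4/1 = -4
  a_2 = (1 - 4)(-4) / 2^2 = 12/4 = 3
  a_3 = (2 - 4)(3) / 3^2 = -6/9 = -2/3
  a_4 = (3 - 4)(-2/3) / 4^2 = (2/3)/16 = 1/24
Hence L_4(x) = x^4/24 - 2 x^3/3 + 3 x^2 - 4 x + 1.

L_4(x); series = x^4/24 - 2 x^3/3 + 3 x^2 - 4 x + 1


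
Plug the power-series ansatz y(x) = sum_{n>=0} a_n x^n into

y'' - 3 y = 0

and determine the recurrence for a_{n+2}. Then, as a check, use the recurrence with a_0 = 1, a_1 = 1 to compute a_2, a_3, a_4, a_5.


Substitute y = sum_n a_n x^n into y'' + (const) y = 0.
y''(x) = sum_{n>=0} (n+2)(n+1) a_{n+2} x^n.
The ODE becomes sum_n [(n+2)(n+1) a_{n+2} - 3 a_n] x^n = 0.
Setting each coefficient to zero gives the recurrence:
  (n+2)(n+1) a_{n+2} - 3 a_n = 0,
  a_{n+2} = 3 / ((n+1)(n+2)) a_n.

Check with a_0 = 1, a_1 = 1 (apply the recurrence for n = 0, 1, 2, 3): a_0 = 1, a_1 = 1, a_2 = 3/2, a_3 = 1/2, a_4 = 3/8, a_5 = 3/40.

a_{n+2} = 3/((n+1)(n+2)) * a_n; check: a_0 = 1, a_1 = 1, a_2 = 3/2, a_3 = 1/2, a_4 = 3/8, a_5 = 3/40


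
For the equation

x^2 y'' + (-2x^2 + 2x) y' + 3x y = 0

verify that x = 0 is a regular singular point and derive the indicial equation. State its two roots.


Divide by x^2 to reach normal form y'' + P_1(x) y' + P_2(x) y = 0 with P_1(x) = -2 + 2/x and P_2(x) = 3/x.
x = 0 is a singular point because the y'-coefficient -2 + 2/x has a pole at x = 0 and the y-coefficient 3/x has a pole at x = 0.
It is a regular singular point because x P_1(x) = p(x) = 2 - 2x and x^2 P_2(x) = q(x) = 3x are polynomials, hence analytic at x = 0.
p(0) = 2,  q(0) = 0.
Indicial equation: r(r-1) + p(0) r + q(0) = 0, i.e. r^2 + (p(0) - 1) r + q(0) = 0, i.e. r^2 + 1 r = 0.
Discriminant: (1)^2 - 4(0) = 1, so r = (-1 ± 1)/2.
Solving: r_1 = 0, r_2 = -1.

indicial: r^2 + 1 r = 0; roots r_1 = 0, r_2 = -1


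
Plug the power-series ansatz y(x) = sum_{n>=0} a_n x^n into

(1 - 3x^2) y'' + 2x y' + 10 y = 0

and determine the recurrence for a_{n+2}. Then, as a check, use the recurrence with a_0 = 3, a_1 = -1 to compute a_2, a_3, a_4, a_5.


Substitute y = sum_n a_n x^n.
(1 - 3 x^2) y'' contributes (n+2)(n+1) a_{n+2} - 3 n(n-1) a_n at x^n.
2 x y'(x) contributes 2 n a_n at x^n.
10 y(x) contributes 10 a_n at x^n.
Matching x^n: (n+2)(n+1) a_{n+2} + (-3 n(n-1) + 2 n + 10) a_n = 0.
Thus a_{n+2} = (3 n(n-1) - 2 n - 10) / ((n+1)(n+2)) * a_n.

Check with a_0 = 3, a_1 = -1 (apply the recurrence for n = 0, 1, 2, 3): a_0 = 3, a_1 = -1, a_2 = -15, a_3 = 2, a_4 = 10, a_5 = 1/5.

a_(n+2) = (3 n(n-1) - 2 n - 10) / ((n+1)(n+2)) * a_n; check: a_0 = 3, a_1 = -1, a_2 = -15, a_3 = 2, a_4 = 10, a_5 = 1/5


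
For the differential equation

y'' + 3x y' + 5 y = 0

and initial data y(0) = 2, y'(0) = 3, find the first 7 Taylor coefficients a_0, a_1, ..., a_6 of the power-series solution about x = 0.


Ansatz: y(x) = sum_{n>=0} a_n x^n, so y'(x) = sum_{n>=1} n a_n x^(n-1) and y''(x) = sum_{n>=2} n(n-1) a_n x^(n-2).
Substitute into P(x) y'' + Q(x) y' + R(x) y = 0 with P(x) = 1, Q(x) = 3x, R(x) = 5, and match powers of x.
Initial conditions: a_0 = 2, a_1 = 3.
Setting the coefficient of each power of x to zero and solving order by order (substituting the coefficients already found):
  x^0: 2 a_2 + 5 a_0 = 0  ->  2 a_2 = -5 a_0 = -10  ->  a_2 = -5
  x^1: 6 a_3 + 8 a_1 = 0  ->  6 a_3 = -8 a_1 = -24  ->  a_3 = -4
  x^2: 12 a_4 + 11 a_2 = 0  ->  12 a_4 = -11 a_2 = 55  ->  a_4 = 55/12
  x^3: 20 a_5 + 14 a_3 = 0  ->  20 a_5 = -14 a_3 = 56  ->  a_5 = 14/5
  x^4: 30 a_6 + 17 a_4 = 0  ->  30 a_6 = -17 a_4 = -935/12  ->  a_6 = -187/72
Truncated series: y(x) = 2 + 3 x - 5 x^2 - 4 x^3 + (55/12) x^4 + (14/5) x^5 - (187/72) x^6 + O(x^7).

a_0 = 2; a_1 = 3; a_2 = -5; a_3 = -4; a_4 = 55/12; a_5 = 14/5; a_6 = -187/72


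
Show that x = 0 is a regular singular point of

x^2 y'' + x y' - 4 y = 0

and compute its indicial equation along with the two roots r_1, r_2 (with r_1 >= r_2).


Divide by x^2 to reach normal form y'' + P_1(x) y' + P_2(x) y = 0 with P_1(x) = 1/x and P_2(x) = -4/x^2.
x = 0 is a singular point because the y'-coefficient 1/x has a pole at x = 0 and the y-coefficient -4/x^2 has a pole at x = 0.
It is a regular singular point because x P_1(x) = p(x) = 1 and x^2 P_2(x) = q(x) = -4 are polynomials, hence analytic at x = 0.
p(0) = 1,  q(0) = -4.
Indicial equation: r(r-1) + p(0) r + q(0) = 0, i.e. r^2 + (p(0) - 1) r + q(0) = 0, i.e. r^2 - 4 = 0.
Discriminant: (0)^2 - 4(-4) = 16, so r = (0 ± 4)/2.
Solving: r_1 = 2, r_2 = -2.

indicial: r^2 - 4 = 0; roots r_1 = 2, r_2 = -2


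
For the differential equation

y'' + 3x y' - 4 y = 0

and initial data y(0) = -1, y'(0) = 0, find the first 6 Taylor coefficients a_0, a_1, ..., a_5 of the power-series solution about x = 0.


Ansatz: y(x) = sum_{n>=0} a_n x^n, so y'(x) = sum_{n>=1} n a_n x^(n-1) and y''(x) = sum_{n>=2} n(n-1) a_n x^(n-2).
Substitute into P(x) y'' + Q(x) y' + R(x) y = 0 with P(x) = 1, Q(x) = 3x, R(x) = -4, and match powers of x.
Initial conditions: a_0 = -1, a_1 = 0.
Setting the coefficient of each power of x to zero and solving order by order (substituting the coefficients already found):
  x^0: 2 a_2 - 4 a_0 = 0  ->  2 a_2 = 4 a_0 = -4  ->  a_2 = -2
  x^1: 6 a_3 - a_1 = 0  ->  6 a_3 = a_1 = 0  ->  a_3 = 0
  x^2: 12 a_4 + 2 a_2 = 0  ->  12 a_4 = -2 a_2 = 4  ->  a_4 = 1/3
  x^3: 20 a_5 + 5 a_3 = 0  ->  20 a_5 = -5 a_3 = 0  ->  a_5 = 0
Truncated series: y(x) = -1 - 2 x^2 + (1/3) x^4 + O(x^6).

a_0 = -1; a_1 = 0; a_2 = -2; a_3 = 0; a_4 = 1/3; a_5 = 0


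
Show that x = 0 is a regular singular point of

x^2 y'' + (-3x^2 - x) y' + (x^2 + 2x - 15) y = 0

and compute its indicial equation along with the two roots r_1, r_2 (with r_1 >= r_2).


Divide by x^2 to reach normal form y'' + P_1(x) y' + P_2(x) y = 0 with P_1(x) = -3 - 1/x and P_2(x) = 1 + 2/x - 15/x^2.
x = 0 is a singular point because the y'-coefficient -3 - 1/x has a pole at x = 0 and the y-coefficient 1 + 2/x - 15/x^2 has a pole at x = 0.
It is a regular singular point because x P_1(x) = p(x) = -3x - 1 and x^2 P_2(x) = q(x) = x^2 + 2x - 15 are polynomials, hence analytic at x = 0.
p(0) = -1,  q(0) = -15.
Indicial equation: r(r-1) + p(0) r + q(0) = 0, i.e. r^2 + (p(0) - 1) r + q(0) = 0, i.e. r^2 - 2 r - 15 = 0.
Discriminant: (-2)^2 - 4(-15) = 64, so r = (2 ± 8)/2.
Solving: r_1 = 5, r_2 = -3.

indicial: r^2 - 2 r - 15 = 0; roots r_1 = 5, r_2 = -3


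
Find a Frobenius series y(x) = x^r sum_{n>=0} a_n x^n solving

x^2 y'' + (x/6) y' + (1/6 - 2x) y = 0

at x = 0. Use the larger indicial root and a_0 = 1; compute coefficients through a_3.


Write in Frobenius form y'' + (p(x)/x) y' + (q(x)/x^2) y = 0:
  p(x) = 1/6,  q(x) = 1/6 - 2x.
Indicial equation: r(r-1) + (1/6) r + (1/6) = 0 -> roots r_1 = 1/2, r_2 = 1/3.
Take r = r_1 = 1/2. Let y(x) = x^r sum_{n>=0} a_n x^n with a_0 = 1.
Substitute y = x^r sum a_n x^n and match x^{r+n}. The recurrence is
  D(n) a_n - 2 a_{n-1} = 0,  where D(n) = (r+n)(r+n-1) + (1/6)(r+n) + (1/6).
  a_n = 2 / D(n) * a_{n-1}.
Since the indicial polynomial factors as (r - r_1)(r - r_2), D(n) = (r_1 + n - r_1)(r_1 + n - r_2) = n(n + 1/6).
Evaluating step by step (a_0 = 1):
  n = 1: D(1) = 1(1 + 1/6) = 7/6; numerator = 2(1) = 2; a_1 = (2)/(7/6) = 12/7
  n = 2: D(2) = 2(2 + 1/6) = 13/3; numerator = 2(12/7) = 24/7; a_2 = (24/7)/(13/3) = 72/91
  n = 3: D(3) = 3(3 + 1/6) = 19/2; numerator = 2(72/91) = 144/91; a_3 = (144/91)/(19/2) = 288/1729

r = 1/2; a_0 = 1; a_1 = 12/7; a_2 = 72/91; a_3 = 288/1729


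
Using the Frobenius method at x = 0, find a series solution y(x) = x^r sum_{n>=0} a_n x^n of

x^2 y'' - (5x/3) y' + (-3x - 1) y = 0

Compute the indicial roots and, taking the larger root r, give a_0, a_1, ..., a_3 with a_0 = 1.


Write in Frobenius form y'' + (p(x)/x) y' + (q(x)/x^2) y = 0:
  p(x) = -5/3,  q(x) = -3x - 1.
Indicial equation: r(r-1) + (-5/3) r + (-1) = 0 -> roots r_1 = 3, r_2 = -1/3.
Take r = r_1 = 3. Let y(x) = x^r sum_{n>=0} a_n x^n with a_0 = 1.
Substitute y = x^r sum a_n x^n and match x^{r+n}. The recurrence is
  D(n) a_n - 3 a_{n-1} = 0,  where D(n) = (r+n)(r+n-1) + (-5/3)(r+n) + (-1).
  a_n = 3 / D(n) * a_{n-1}.
Since the indicial polynomial factors as (r - r_1)(r - r_2), D(n) = (r_1 + n - r_1)(r_1 + n - r_2) = n(n + 10/3).
Evaluating step by step (a_0 = 1):
  n = 1: D(1) = 1(1 + 10/3) = 13/3; numerator = 3(1) = 3; a_1 = (3)/(13/3) = 9/13
  n = 2: D(2) = 2(2 + 10/3) = 32/3; numerator = 3(9/13) = 27/13; a_2 = (27/13)/(32/3) = 81/416
  n = 3: D(3) = 3(3 + 10/3) = 19; numerator = 3(81/416) = 243/416; a_3 = (243/416)/(19) = 243/7904

r = 3; a_0 = 1; a_1 = 9/13; a_2 = 81/416; a_3 = 243/7904


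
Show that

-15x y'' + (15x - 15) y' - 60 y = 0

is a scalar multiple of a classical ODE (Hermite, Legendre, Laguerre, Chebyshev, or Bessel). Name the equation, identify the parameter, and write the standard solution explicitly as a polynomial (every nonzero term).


All three coefficients share the factor -15; dividing through by -15 gives  x y'' + (1 - x) y' + 4 y = 0.
This matches the Laguerre equation x y'' + (1 - x) y' + n y = 0 with n = 4; the polynomial solution is L_4(x).
With y = sum_k a_k x^k, matching x^k gives (k+1)k a_{k+1} + (k+1) a_{k+1} - k a_k + n a_k = 0, i.e. (k+1)^2 a_{k+1} = (k - n) a_k = (k - 4) a_k. The right side vanishes at k = 4, so the series terminates at degree 4.
Standard normalization L_n(0) = 1 gives a_0 = 1. Work upward with a_{k+1} = (k - 4) a_k / (k+1)^2:
  a_1 = (0 - 4)(1) / 1^2 = -4/1 = -4
  a_2 = (1 - 4)(-4) / 2^2 = 12/4 = 3
  a_3 = (2 - 4)(3) / 3^2 = -6/9 = -2/3
  a_4 = (3 - 4)(-2/3) / 4^2 = (2/3)/16 = 1/24
Hence L_4(x) = x^4/24 - 2 x^3/3 + 3 x^2 - 4 x + 1.

L_4(x); series = x^4/24 - 2 x^3/3 + 3 x^2 - 4 x + 1
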